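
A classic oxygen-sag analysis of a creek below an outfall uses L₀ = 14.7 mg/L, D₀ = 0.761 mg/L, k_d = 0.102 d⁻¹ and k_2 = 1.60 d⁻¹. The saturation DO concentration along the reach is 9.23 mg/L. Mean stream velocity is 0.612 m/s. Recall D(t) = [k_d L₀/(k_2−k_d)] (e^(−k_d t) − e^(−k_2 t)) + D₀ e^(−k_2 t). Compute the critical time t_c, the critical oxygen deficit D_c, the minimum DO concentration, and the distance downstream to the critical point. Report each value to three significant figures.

With k_2/k_d = 15.69 and 1 − D₀(k_2−k_d)/(k_d L₀) = 0.2397,
t_c = ln(15.69 × 0.2397) / (1.60 − 0.102) = ln(3.760) / 1.498 = 1.324/1.498 = 0.8842 d.
L(t_c) = L₀ e^(−k_d t_c) = 14.7 × 0.9138 = 13.43 mg/L, and at the critical point k_2 D_c = k_d L, so D_c = (0.102/1.60) × 13.43 = 0.8563 mg/L.
Minimum DO = C_s − D_c = 9.23 − 0.8563 = 8.374 mg/L.
x_c = v t_c = 0.612 m/s × 0.8842 d × 86400 s/d = 46750 m ≈ 46.8 km.

t_c ≈ 0.884 d; D_c ≈ 0.856 mg/L; min DO ≈ 8.37 mg/L; x_c ≈ 46.8 km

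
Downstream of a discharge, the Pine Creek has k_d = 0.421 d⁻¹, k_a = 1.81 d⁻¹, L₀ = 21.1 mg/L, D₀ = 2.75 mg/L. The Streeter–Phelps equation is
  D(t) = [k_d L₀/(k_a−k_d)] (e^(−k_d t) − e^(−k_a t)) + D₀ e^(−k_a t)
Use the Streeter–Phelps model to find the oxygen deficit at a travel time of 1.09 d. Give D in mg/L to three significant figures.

D ≈ 3.53 mg/L

k_d L₀/(k_a−k_d) = 0.421×21.1/(1.81−0.421) = 8.883/1.389 = 6.395 mg/L.
e^(−k_d t) = e^(−0.421×1.090) = 0.6320; e^(−k_a t) = e^(−1.81×1.090) = 0.1391.
D = 6.395 × (0.6320 − 0.1391) + 2.75 × 0.1391 = 3.152 + 0.3824 = 3.535 mg/L.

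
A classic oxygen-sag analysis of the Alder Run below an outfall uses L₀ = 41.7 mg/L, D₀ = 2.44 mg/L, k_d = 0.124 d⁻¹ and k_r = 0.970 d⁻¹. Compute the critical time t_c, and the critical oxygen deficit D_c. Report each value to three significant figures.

t_c = [1/(k_r−k_d)] ln[(k_r/k_d)(1 − D₀(k_r−k_d)/(k_d L₀))]
= [1/(0.970−0.124)] ln[(0.970/0.124)(1 − 2.44×0.8460/(0.124×41.7))]
= (1/0.8460) ln[7.823 × 0.6008] = 1.182 × ln(4.700) = 1.182 × 1.548 = 1.829 d.
L(t_c) = L₀ e^(−k_d t_c) = 41.7 × 0.7971 = 33.24 mg/L, and at the critical point k_r D_c = k_d L, so D_c = (0.124/0.970) × 33.24 = 4.249 mg/L.

t_c ≈ 1.83 d; D_c ≈ 4.25 mg/L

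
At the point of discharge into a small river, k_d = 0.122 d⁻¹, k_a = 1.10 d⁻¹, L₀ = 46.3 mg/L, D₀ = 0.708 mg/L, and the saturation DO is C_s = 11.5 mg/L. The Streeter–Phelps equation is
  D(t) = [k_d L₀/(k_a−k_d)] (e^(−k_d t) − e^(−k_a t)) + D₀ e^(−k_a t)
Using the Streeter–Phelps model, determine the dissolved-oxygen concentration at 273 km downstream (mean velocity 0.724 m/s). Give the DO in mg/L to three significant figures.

Travel time t = x/v = 273 km / (0.724 m/s) = 273000 m / 0.724 m/s = 377100 s = 4.364 d.
k_d L₀/(k_a−k_d) = 0.122×46.3/(1.10−0.122) = 5.649/0.9780 = 5.776 mg/L.
e^(−k_d t) = e^(−0.122×4.364) = 0.5872; e^(−k_a t) = e^(−1.10×4.364) = 0.008224.
D = 5.776 × (0.5872 − 0.008224) + 0.708 × 0.008224 = 3.344 + 0.005823 = 3.350 mg/L.
DO = C_s − D = 11.5 − 3.350 = 8.150 mg/L.

DO ≈ 8.15 mg/L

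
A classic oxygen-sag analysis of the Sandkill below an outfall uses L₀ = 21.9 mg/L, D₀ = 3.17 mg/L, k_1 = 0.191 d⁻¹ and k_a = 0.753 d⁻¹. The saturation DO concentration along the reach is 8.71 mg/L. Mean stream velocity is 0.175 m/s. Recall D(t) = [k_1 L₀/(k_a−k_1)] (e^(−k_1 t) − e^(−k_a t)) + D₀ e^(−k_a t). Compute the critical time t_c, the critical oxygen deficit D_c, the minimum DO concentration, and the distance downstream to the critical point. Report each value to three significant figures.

t_c ≈ 1.45 d; D_c ≈ 4.21 mg/L; min DO ≈ 4.50 mg/L; x_c ≈ 22.0 km

At the critical point dD/dt = 0, so k_1 L₀ e^(−k_1 t) = k_a D. Substituting D(t) from the Streeter–Phelps equation and solving for t gives
t_c = ln[(k_a/k_1)(1 − D₀(k_a−k_1)/(k_1 L₀))] / (k_a−k_1).
Here k_a−k_1 = 0.5620 d⁻¹ and 1 − D₀(k_a−k_1)/(k_1 L₀) = 1 − 3.17×0.5620/(0.191×21.9) = 0.5741, so
t_c = ln(3.942 × 0.5741) / 0.5620 = 0.8168 / 0.5620 = 1.453 d.
L(t_c) = L₀ e^(−k_1 t_c) = 21.9 × 0.7576 = 16.59 mg/L, and at the critical point k_a D_c = k_1 L, so D_c = (0.191/0.753) × 16.59 = 4.208 mg/L.
Minimum DO = C_s − D_c = 8.71 − 4.208 = 4.502 mg/L.
x_c = v t_c = 0.175 m/s × 1.453 d × 86400 s/d = 21980 m ≈ 22.0 km.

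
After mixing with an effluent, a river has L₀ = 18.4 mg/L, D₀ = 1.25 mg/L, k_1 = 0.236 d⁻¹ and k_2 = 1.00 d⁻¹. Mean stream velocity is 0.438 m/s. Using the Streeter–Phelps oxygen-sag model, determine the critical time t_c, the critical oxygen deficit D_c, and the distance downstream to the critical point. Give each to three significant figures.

With k_2/k_1 = 4.237 and 1 − D₀(k_2−k_1)/(k_1 L₀) = 0.7801,
t_c = ln(4.237 × 0.7801) / (1.00 − 0.236) = ln(3.305) / 0.7640 = 1.196/0.7640 = 1.565 d.
D_c = (k_1/k_2) L₀ e^(−k_1 t_c) = (0.236/1.00) × 18.4 × e^(−0.236×1.565) = 0.2360 × 18.4 × 0.6912 = 3.002 mg/L.
x_c = v t_c = 0.438 m/s × 1.565 d × 86400 s/d = 59220 m ≈ 59.2 km.

t_c ≈ 1.56 d; D_c ≈ 3.00 mg/L; x_c ≈ 59.2 km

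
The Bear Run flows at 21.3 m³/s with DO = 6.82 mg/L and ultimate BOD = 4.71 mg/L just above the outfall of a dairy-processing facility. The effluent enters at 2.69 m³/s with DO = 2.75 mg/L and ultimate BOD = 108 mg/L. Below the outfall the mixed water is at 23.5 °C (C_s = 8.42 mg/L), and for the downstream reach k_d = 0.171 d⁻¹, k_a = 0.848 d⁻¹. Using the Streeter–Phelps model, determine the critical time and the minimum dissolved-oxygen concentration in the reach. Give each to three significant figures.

Mixed DO = (21.3×6.82 + 2.69×2.75)/(21.3+2.69) = 152.7/23.99 = 6.364 mg/L.
Mixed L₀ = (21.3×4.71 + 2.69×108)/(23.99) = 390.8/23.99 = 16.29 mg/L.
Initial deficit D₀ = C_s − DO₀ = 8.42 − 6.364 = 2.056 mg/L.
t_c = (1/0.6770) ln[(0.848/0.171)(1 − 2.056×0.6770/(0.171×16.29))] = 1.477 × ln(2.481) = 1.342 d.
D_c = (0.171/0.848) × 16.29 × e^(−0.171×1.342) = 0.2017 × 16.29 × 0.7949 = 2.612 mg/L.
Minimum DO = 8.42 − 2.612 = 5.808 mg/L.

t_c ≈ 1.34 d; minimum DO ≈ 5.81 mg/L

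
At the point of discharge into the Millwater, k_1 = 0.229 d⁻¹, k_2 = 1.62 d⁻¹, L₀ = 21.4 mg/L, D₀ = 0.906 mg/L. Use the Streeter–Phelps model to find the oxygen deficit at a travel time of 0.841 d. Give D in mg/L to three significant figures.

k_1 L₀/(k_2−k_1) = 0.229×21.4/(1.62−0.229) = 4.901/1.391 = 3.523 mg/L.
e^(−k_1 t) = e^(−0.229×0.8410) = 0.8248; e^(−k_2 t) = e^(−1.62×0.8410) = 0.2560.
D = 3.523 × (0.8248 − 0.2560) + 0.906 × 0.2560 = 2.004 + 0.2320 = 2.236 mg/L.

D ≈ 2.24 mg/L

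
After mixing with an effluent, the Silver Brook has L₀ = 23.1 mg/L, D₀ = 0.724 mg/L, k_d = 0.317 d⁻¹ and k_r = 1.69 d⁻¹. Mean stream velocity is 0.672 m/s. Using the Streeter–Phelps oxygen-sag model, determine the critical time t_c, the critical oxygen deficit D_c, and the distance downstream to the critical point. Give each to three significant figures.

With k_r/k_d = 5.331 and 1 − D₀(k_r−k_d)/(k_d L₀) = 0.8643,
t_c = ln(5.331 × 0.8643) / (1.69 − 0.317) = ln(4.608) / 1.373 = 1.528/1.373 = 1.113 d.
D_c = (k_d/k_r) L₀ e^(−k_d t_c) = (0.317/1.69) × 23.1 × e^(−0.317×1.113) = 0.1876 × 23.1 × 0.7028 = 3.045 mg/L.
x_c = v t_c = 0.672 m/s × 1.113 d × 86400 s/d = 64600 m ≈ 64.6 km.

t_c ≈ 1.11 d; D_c ≈ 3.05 mg/L; x_c ≈ 64.6 km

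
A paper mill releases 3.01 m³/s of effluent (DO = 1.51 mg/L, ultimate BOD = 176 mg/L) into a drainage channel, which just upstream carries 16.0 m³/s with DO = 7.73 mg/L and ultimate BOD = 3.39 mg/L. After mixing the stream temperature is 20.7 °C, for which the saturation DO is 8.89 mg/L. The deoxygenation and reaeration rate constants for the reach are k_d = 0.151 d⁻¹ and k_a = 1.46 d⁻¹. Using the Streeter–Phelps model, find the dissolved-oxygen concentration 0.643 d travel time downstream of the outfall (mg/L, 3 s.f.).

Mixed DO = (16.0×7.73 + 3.01×1.51)/(16.0+3.01) = 128.2/19.01 = 6.745 mg/L.
Mixed L₀ = (16.0×3.39 + 3.01×176)/(19.01) = 584.0/19.01 = 30.72 mg/L.
Initial deficit D₀ = C_s − DO₀ = 8.89 − 6.745 = 2.145 mg/L.
D(0.643) = [0.151×30.72/(1.46−0.151)](e^(−0.151×0.643) − e^(−1.46×0.643)) + 2.145 e^(−1.46×0.643)
= 3.544 × (0.9075 − 0.3911) + 2.145 × 0.3911 = 2.669 mg/L.
DO = 8.89 − 2.669 = 6.221 mg/L.

DO ≈ 6.22 mg/L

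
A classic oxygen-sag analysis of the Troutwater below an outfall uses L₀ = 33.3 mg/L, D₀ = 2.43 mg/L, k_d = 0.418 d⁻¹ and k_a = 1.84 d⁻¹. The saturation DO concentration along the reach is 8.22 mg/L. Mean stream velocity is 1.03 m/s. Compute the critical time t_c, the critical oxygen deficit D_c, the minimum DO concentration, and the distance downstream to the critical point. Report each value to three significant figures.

At the critical point dD/dt = 0, so k_d L₀ e^(−k_d t) = k_a D. Substituting D(t) from the Streeter–Phelps equation and solving for t gives
t_c = ln[(k_a/k_d)(1 − D₀(k_a−k_d)/(k_d L₀))] / (k_a−k_d).
Here k_a−k_d = 1.422 d⁻¹ and 1 − D₀(k_a−k_d)/(k_d L₀) = 1 − 2.43×1.422/(0.418×33.3) = 0.7518, so
t_c = ln(4.402 × 0.7518) / 1.422 = 1.197 / 1.422 = 0.8416 d.
D_c = (k_d/k_a) L₀ e^(−k_d t_c) = (0.418/1.84) × 33.3 × e^(−0.418×0.8416) = 0.2272 × 33.3 × 0.7034 = 5.321 mg/L.
Minimum DO = C_s − D_c = 8.22 − 5.321 = 2.899 mg/L.
x_c = v t_c = 1.03 m/s × 0.8416 d × 86400 s/d = 74890 m ≈ 74.9 km.

t_c ≈ 0.842 d; D_c ≈ 5.32 mg/L; min DO ≈ 2.90 mg/L; x_c ≈ 74.9 km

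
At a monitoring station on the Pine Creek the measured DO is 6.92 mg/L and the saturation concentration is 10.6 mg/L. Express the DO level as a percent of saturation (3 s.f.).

65.3 % saturation

% saturation = C/C_s × 100 = 6.92/10.6 × 100 = 65.3 %.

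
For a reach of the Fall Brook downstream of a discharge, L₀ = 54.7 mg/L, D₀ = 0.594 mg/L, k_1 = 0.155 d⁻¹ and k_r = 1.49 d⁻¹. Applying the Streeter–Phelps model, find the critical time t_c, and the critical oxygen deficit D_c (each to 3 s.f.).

With k_r/k_1 = 9.613 and 1 − D₀(k_r−k_1)/(k_1 L₀) = 0.9065,
t_c = ln(9.613 × 0.9065) / (1.49 − 0.155) = ln(8.714) / 1.335 = 2.165/1.335 = 1.622 d.
D_c = (k_1/k_r) L₀ e^(−k_1 t_c) = (0.155/1.49) × 54.7 × e^(−0.155×1.622) = 0.1040 × 54.7 × 0.7777 = 4.426 mg/L.

t_c ≈ 1.62 d; D_c ≈ 4.43 mg/L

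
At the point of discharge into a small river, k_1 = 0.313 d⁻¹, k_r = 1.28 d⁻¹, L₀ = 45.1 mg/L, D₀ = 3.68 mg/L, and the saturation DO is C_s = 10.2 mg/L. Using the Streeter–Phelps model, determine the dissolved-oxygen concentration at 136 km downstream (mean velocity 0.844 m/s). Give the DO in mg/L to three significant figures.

DO ≈ 3.06 mg/L

Travel time t = x/v = 136 km / (0.844 m/s) = 136000 m / 0.844 m/s = 161100 s = 1.865 d.
k_1 L₀/(k_r−k_1) = 0.313×45.1/(1.28−0.313) = 14.12/0.9670 = 14.60 mg/L.
e^(−k_1 t) = e^(−0.313×1.865) = 0.5578; e^(−k_r t) = e^(−1.28×1.865) = 0.09188.
D = 14.60 × (0.5578 − 0.09188) + 3.68 × 0.09188 = 6.801 + 0.3381 = 7.140 mg/L.
DO = C_s − D = 10.2 − 7.140 = 3.060 mg/L.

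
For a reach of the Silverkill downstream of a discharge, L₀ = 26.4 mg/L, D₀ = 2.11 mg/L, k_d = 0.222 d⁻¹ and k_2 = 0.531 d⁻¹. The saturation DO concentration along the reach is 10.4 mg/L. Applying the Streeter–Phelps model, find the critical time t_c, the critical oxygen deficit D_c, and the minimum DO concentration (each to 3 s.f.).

t_c = [1/(k_2−k_d)] ln[(k_2/k_d)(1 − D₀(k_2−k_d)/(k_d L₀))]
= [1/(0.531−0.222)] ln[(0.531/0.222)(1 − 2.11×0.3090/(0.222×26.4))]
= (1/0.3090) ln[2.392 × 0.8888] = 3.236 × ln(2.126) = 3.236 × 0.7541 = 2.441 d.
L(t_c) = L₀ e^(−k_d t_c) = 26.4 × 0.5817 = 15.36 mg/L, and at the critical point k_2 D_c = k_d L, so D_c = (0.222/0.531) × 15.36 = 6.420 mg/L.
Minimum DO = C_s − D_c = 10.4 − 6.420 = 3.980 mg/L.

t_c ≈ 2.44 d; D_c ≈ 6.42 mg/L; min DO ≈ 3.98 mg/L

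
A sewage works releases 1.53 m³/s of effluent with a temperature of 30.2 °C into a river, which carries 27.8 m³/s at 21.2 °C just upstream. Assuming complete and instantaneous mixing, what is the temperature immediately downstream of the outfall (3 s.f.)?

21.7 °C

Flow-weighted mixing: C = (Q_r C_r + Q_w C_w)/(Q_r + Q_w)
= (27.8×21.2 + 1.53×30.2)/(27.8 + 1.53) = 635.6/29.33 = 21.67 °C.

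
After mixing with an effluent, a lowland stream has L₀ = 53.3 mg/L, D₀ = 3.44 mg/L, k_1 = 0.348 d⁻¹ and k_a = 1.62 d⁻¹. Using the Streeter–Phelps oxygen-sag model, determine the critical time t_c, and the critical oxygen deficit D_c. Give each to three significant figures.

t_c = [1/(k_a−k_1)] ln[(k_a/k_1)(1 − D₀(k_a−k_1)/(k_1 L₀))]
= [1/(1.62−0.348)] ln[(1.62/0.348)(1 − 3.44×1.272/(0.348×53.3))]
= (1/1.272) ln[4.655 × 0.7641] = 0.7862 × ln(3.557) = 0.7862 × 1.269 = 0.9976 d.
L(t_c) = L₀ e^(−k_1 t_c) = 53.3 × 0.7067 = 37.67 mg/L, and at the critical point k_a D_c = k_1 L, so D_c = (0.348/1.62) × 37.67 = 8.091 mg/L.

t_c ≈ 0.998 d; D_c ≈ 8.09 mg/L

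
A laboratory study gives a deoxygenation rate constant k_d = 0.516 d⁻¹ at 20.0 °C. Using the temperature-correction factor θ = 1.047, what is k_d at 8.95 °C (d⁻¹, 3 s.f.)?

k_d ≈ 0.311 d⁻¹

k_d(T₂) = k_d(T₁) · θ^(T₂−T₁) = 0.516 × 1.047^(8.95−20.0)
= 0.516 × 1.047^-11.1 = 0.516 × 0.6020 = 0.3106 d⁻¹.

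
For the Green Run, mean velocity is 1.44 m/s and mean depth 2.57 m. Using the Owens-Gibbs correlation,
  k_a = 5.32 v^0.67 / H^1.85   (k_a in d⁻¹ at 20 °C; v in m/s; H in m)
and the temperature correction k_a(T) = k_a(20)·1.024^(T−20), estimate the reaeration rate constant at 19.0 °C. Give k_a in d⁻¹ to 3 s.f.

k_a(20) = 5.32 × 1.44^0.67 / 2.57^1.85 = 5.32 × 1.277 / 5.733 = 1.185 d⁻¹.
k_a(19.0) = 1.185 × 1.024^(19.0−20) = 1.185 × 0.9766 = 1.157 d⁻¹.

k_a ≈ 1.16 d⁻¹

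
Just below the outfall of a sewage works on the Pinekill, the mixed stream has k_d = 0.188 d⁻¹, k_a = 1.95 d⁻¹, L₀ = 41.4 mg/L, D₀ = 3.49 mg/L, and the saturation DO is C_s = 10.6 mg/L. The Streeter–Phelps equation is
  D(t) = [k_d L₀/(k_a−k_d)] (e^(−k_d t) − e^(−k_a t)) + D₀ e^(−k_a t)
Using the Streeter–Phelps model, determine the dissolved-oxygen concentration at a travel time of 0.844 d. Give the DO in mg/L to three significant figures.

DO ≈ 7.01 mg/L

k_d L₀/(k_a−k_d) = 0.188×41.4/(1.95−0.188) = 7.783/1.762 = 4.417 mg/L.
e^(−k_d t) = e^(−0.188×0.8440) = 0.8533; e^(−k_a t) = e^(−1.95×0.8440) = 0.1929.
D = 4.417 × (0.8533 − 0.1929) + 3.49 × 0.1929 = 2.917 + 0.6731 = 3.590 mg/L.
DO = C_s − D = 10.6 − 3.590 = 7.010 mg/L.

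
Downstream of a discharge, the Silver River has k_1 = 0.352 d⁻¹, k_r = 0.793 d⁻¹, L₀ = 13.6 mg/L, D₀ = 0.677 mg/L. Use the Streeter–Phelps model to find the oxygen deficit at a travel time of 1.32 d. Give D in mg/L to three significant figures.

k_1 L₀/(k_r−k_1) = 0.352×13.6/(0.793−0.352) = 4.787/0.4410 = 10.86 mg/L.
e^(−k_1 t) = e^(−0.352×1.320) = 0.6284; e^(−k_r t) = e^(−0.793×1.320) = 0.3511.
D = 10.86 × (0.6284 − 0.3511) + 0.677 × 0.3511 = 3.010 + 0.2377 = 3.248 mg/L.

D ≈ 3.25 mg/L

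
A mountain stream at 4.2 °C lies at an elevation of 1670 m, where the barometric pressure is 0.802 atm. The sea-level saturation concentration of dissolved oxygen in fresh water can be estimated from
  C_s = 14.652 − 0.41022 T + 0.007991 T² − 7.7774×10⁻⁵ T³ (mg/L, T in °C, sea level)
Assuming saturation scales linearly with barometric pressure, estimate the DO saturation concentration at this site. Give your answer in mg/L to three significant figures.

C_s ≈ 10.5 mg/L

At sea level: C_s = 14.652 − 0.41022×4.2 + 0.007991×4.2² − 7.7774×10⁻⁵×4.2³ = 13.06 mg/L.
Pressure correction: C_s' = 13.06 × 0.802 = 10.48 mg/L.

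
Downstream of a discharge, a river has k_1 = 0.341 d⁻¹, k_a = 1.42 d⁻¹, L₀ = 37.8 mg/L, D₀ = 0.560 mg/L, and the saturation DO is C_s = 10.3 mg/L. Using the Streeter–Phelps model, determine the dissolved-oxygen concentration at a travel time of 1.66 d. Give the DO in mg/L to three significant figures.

DO ≈ 4.60 mg/L

k_1 L₀/(k_a−k_1) = 0.341×37.8/(1.42−0.341) = 12.89/1.079 = 11.95 mg/L.
e^(−k_1 t) = e^(−0.341×1.660) = 0.5678; e^(−k_a t) = e^(−1.42×1.660) = 0.09468.
D = 11.95 × (0.5678 − 0.09468) + 0.560 × 0.09468 = 5.651 + 0.05302 = 5.704 mg/L.
DO = C_s − D = 10.3 − 5.704 = 4.596 mg/L.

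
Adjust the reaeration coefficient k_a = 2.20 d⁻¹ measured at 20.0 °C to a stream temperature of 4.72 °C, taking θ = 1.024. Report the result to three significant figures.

k_a(T₂) = k_a(T₁) · θ^(T₂−T₁) = 2.20 × 1.024^(4.72−20.0)
= 2.20 × 1.024^-15.3 = 2.20 × 0.6960 = 1.531 d⁻¹.

k_a ≈ 1.53 d⁻¹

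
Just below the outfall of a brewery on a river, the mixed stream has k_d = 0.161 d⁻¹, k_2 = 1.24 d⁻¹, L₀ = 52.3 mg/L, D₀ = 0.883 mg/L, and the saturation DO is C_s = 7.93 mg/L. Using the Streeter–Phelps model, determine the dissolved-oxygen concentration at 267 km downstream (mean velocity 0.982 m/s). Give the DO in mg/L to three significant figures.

Travel time t = x/v = 267 km / (0.982 m/s) = 267000 m / 0.982 m/s = 271900 s = 3.147 d.
k_d L₀/(k_2−k_d) = 0.161×52.3/(1.24−0.161) = 8.420/1.079 = 7.804 mg/L.
e^(−k_d t) = e^(−0.161×3.147) = 0.6025; e^(−k_2 t) = e^(−1.24×3.147) = 0.02020.
D = 7.804 × (0.6025 − 0.02020) + 0.883 × 0.02020 = 4.544 + 0.01783 = 4.562 mg/L.
DO = C_s − D = 7.93 − 4.562 = 3.368 mg/L.

DO ≈ 3.37 mg/L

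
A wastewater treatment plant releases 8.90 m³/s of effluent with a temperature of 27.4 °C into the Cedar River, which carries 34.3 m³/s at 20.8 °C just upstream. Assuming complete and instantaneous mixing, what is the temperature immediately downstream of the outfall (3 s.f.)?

22.2 °C

Flow-weighted mixing: C = (Q_r C_r + Q_w C_w)/(Q_r + Q_w)
= (34.3×20.8 + 8.90×27.4)/(34.3 + 8.90) = 957.3/43.20 = 22.16 °C.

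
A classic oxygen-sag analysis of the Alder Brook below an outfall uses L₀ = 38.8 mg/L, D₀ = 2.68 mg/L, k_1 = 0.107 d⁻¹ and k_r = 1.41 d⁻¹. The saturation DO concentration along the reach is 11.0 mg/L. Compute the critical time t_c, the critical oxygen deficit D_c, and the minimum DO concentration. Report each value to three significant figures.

t_c = [1/(k_r−k_1)] ln[(k_r/k_1)(1 − D₀(k_r−k_1)/(k_1 L₀))]
= [1/(1.41−0.107)] ln[(1.41/0.107)(1 − 2.68×1.303/(0.107×38.8))]
= (1/1.303) ln[13.18 × 0.1589] = 0.7675 × ln(2.094) = 0.7675 × 0.7388 = 0.5670 d.
L(t_c) = L₀ e^(−k_1 t_c) = 38.8 × 0.9411 = 36.52 mg/L, and at the critical point k_r D_c = k_1 L, so D_c = (0.107/1.41) × 36.52 = 2.771 mg/L.
Minimum DO = C_s − D_c = 11.0 − 2.771 = 8.229 mg/L.

t_c ≈ 0.567 d; D_c ≈ 2.77 mg/L; min DO ≈ 8.23 mg/L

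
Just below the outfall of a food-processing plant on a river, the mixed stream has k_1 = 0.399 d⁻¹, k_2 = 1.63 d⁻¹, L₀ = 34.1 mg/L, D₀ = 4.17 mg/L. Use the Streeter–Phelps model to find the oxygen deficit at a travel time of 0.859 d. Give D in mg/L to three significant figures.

D ≈ 6.15 mg/L

k_1 L₀/(k_2−k_1) = 0.399×34.1/(1.63−0.399) = 13.61/1.231 = 11.05 mg/L.
e^(−k_1 t) = e^(−0.399×0.8590) = 0.7098; e^(−k_2 t) = e^(−1.63×0.8590) = 0.2466.
D = 11.05 × (0.7098 − 0.2466) + 4.17 × 0.2466 = 5.120 + 1.028 = 6.148 mg/L.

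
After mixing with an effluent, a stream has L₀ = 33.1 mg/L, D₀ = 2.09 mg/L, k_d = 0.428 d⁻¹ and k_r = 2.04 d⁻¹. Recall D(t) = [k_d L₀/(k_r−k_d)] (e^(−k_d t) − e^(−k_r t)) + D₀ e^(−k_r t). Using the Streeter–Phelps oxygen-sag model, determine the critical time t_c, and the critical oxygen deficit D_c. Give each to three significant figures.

t_c ≈ 0.800 d; D_c ≈ 4.93 mg/L

t_c = [1/(k_r−k_d)] ln[(k_r/k_d)(1 − D₀(k_r−k_d)/(k_d L₀))]
= [1/(2.04−0.428)] ln[(2.04/0.428)(1 − 2.09×1.612/(0.428×33.1))]
= (1/1.612) ln[4.766 × 0.7622] = 0.6203 × ln(3.633) = 0.6203 × 1.290 = 0.8003 d.
L(t_c) = L₀ e^(−k_d t_c) = 33.1 × 0.7100 = 23.50 mg/L, and at the critical point k_r D_c = k_d L, so D_c = (0.428/2.04) × 23.50 = 4.931 mg/L.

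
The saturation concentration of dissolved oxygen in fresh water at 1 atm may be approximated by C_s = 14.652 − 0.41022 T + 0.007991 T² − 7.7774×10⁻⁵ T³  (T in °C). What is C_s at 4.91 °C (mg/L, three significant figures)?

C_s = 14.652 − 0.41022×4.91 + 0.007991×4.91² − 7.7774×10⁻⁵×4.91³ = 12.82 mg/L.

C_s ≈ 12.8 mg/L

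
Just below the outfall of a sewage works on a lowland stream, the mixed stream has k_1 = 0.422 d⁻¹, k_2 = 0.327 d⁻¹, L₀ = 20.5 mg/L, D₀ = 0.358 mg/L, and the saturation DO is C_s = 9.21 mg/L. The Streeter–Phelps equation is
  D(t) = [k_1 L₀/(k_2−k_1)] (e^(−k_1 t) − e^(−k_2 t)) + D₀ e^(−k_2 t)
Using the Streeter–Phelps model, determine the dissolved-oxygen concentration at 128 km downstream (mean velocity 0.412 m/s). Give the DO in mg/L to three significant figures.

Travel time t = x/v = 128 km / (0.412 m/s) = 128000 m / 0.412 m/s = 310700 s = 3.596 d.
k_1 L₀/(k_2−k_1) = 0.422×20.5/(0.327−0.422) = 8.651/-0.09500 = -91.06 mg/L.
e^(−k_1 t) = e^(−0.422×3.596) = 0.2193; e^(−k_2 t) = e^(−0.327×3.596) = 0.3086.
D = -91.06 × (0.2193 − 0.3086) + 0.358 × 0.3086 = 8.131 + 0.1105 = 8.241 mg/L.
DO = C_s − D = 9.21 − 8.241 = 0.9687 mg/L.

DO ≈ 0.969 mg/L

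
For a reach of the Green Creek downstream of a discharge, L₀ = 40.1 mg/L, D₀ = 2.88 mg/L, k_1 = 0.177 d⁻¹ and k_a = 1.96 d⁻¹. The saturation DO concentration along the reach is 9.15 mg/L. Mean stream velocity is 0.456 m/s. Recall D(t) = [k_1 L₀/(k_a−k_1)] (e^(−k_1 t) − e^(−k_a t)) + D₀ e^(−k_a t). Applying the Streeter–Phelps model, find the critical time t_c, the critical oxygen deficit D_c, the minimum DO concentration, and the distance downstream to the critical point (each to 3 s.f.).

At the critical point dD/dt = 0, so k_1 L₀ e^(−k_1 t) = k_a D. Substituting D(t) from the Streeter–Phelps equation and solving for t gives
t_c = ln[(k_a/k_1)(1 − D₀(k_a−k_1)/(k_1 L₀))] / (k_a−k_1).
Here k_a−k_1 = 1.783 d⁻¹ and 1 − D₀(k_a−k_1)/(k_1 L₀) = 1 − 2.88×1.783/(0.177×40.1) = 0.2765, so
t_c = ln(11.07 × 0.2765) / 1.783 = 1.119 / 1.783 = 0.6276 d.
D_c = (k_1/k_a) L₀ e^(−k_1 t_c) = (0.177/1.96) × 40.1 × e^(−0.177×0.6276) = 0.09031 × 40.1 × 0.8949 = 3.241 mg/L.
Minimum DO = C_s − D_c = 9.15 − 3.241 = 5.909 mg/L.
x_c = v t_c = 0.456 m/s × 0.6276 d × 86400 s/d = 24730 m ≈ 24.7 km.

t_c ≈ 0.628 d; D_c ≈ 3.24 mg/L; min DO ≈ 5.91 mg/L; x_c ≈ 24.7 km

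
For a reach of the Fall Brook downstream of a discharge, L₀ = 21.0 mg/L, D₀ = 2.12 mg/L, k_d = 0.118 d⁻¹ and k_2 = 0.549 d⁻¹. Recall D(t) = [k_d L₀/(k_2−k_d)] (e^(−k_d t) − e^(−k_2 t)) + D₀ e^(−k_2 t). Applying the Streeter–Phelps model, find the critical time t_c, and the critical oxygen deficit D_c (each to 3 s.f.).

t_c ≈ 2.50 d; D_c ≈ 3.36 mg/L

t_c = [1/(k_2−k_d)] ln[(k_2/k_d)(1 − D₀(k_2−k_d)/(k_d L₀))]
= [1/(0.549−0.118)] ln[(0.549/0.118)(1 − 2.12×0.4310/(0.118×21.0))]
= (1/0.4310) ln[4.653 × 0.6313] = 2.320 × ln(2.937) = 2.320 × 1.077 = 2.500 d.
L(t_c) = L₀ e^(−k_d t_c) = 21.0 × 0.7446 = 15.64 mg/L, and at the critical point k_2 D_c = k_d L, so D_c = (0.118/0.549) × 15.64 = 3.361 mg/L.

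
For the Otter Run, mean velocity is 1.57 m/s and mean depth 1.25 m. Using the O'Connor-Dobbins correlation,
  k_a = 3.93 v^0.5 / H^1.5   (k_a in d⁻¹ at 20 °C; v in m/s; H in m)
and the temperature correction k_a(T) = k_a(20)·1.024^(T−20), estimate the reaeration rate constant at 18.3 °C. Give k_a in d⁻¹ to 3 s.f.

k_a(20) = 3.93 × 1.57^0.5 / 1.25^1.5 = 3.93 × 1.253 / 1.398 = 3.524 d⁻¹.
k_a(18.3) = 3.524 × 1.024^(18.3−20) = 3.524 × 0.9605 = 3.384 d⁻¹.

k_a ≈ 3.38 d⁻¹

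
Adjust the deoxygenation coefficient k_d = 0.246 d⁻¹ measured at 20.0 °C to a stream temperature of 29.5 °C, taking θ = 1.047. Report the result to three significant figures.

k_d ≈ 0.381 d⁻¹

k_d(T₂) = k_d(T₁) · θ^(T₂−T₁) = 0.246 × 1.047^(29.5−20.0)
= 0.246 × 1.047^9.50 = 0.246 × 1.547 = 0.3806 d⁻¹.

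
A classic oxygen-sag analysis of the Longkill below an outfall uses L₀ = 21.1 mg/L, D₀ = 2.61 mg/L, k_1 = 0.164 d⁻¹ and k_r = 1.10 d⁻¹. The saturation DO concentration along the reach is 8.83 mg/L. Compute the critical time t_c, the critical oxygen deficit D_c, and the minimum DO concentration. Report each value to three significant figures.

t_c ≈ 0.726 d; D_c ≈ 2.79 mg/L; min DO ≈ 6.04 mg/L

At the critical point dD/dt = 0, so k_1 L₀ e^(−k_1 t) = k_r D. Substituting D(t) from the Streeter–Phelps equation and solving for t gives
t_c = ln[(k_r/k_1)(1 − D₀(k_r−k_1)/(k_1 L₀))] / (k_r−k_1).
Here k_r−k_1 = 0.9360 d⁻¹ and 1 − D₀(k_r−k_1)/(k_1 L₀) = 1 − 2.61×0.9360/(0.164×21.1) = 0.2940, so
t_c = ln(6.707 × 0.2940) / 0.9360 = 0.6791 / 0.9360 = 0.7255 d.
D_c = (k_1/k_r) L₀ e^(−k_1 t_c) = (0.164/1.10) × 21.1 × e^(−0.164×0.7255) = 0.1491 × 21.1 × 0.8878 = 2.793 mg/L.
Minimum DO = C_s − D_c = 8.83 − 2.793 = 6.037 mg/L.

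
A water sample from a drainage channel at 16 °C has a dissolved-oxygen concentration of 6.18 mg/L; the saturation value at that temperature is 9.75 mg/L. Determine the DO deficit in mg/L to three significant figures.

D ≈ 3.57 mg/L

D = C_s − C = 9.75 − 6.18 = 3.57 mg/L.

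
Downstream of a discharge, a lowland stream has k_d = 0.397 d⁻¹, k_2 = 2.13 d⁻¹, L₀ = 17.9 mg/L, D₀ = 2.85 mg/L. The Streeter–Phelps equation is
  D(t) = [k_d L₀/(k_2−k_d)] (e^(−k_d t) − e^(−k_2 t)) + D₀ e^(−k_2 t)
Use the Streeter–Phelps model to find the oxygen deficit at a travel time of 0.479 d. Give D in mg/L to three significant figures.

k_d L₀/(k_2−k_d) = 0.397×17.9/(2.13−0.397) = 7.106/1.733 = 4.101 mg/L.
e^(−k_d t) = e^(−0.397×0.4790) = 0.8268; e^(−k_2 t) = e^(−2.13×0.4790) = 0.3605.
D = 4.101 × (0.8268 − 0.3605) + 2.85 × 0.3605 = 1.912 + 1.027 = 2.940 mg/L.

D ≈ 2.94 mg/L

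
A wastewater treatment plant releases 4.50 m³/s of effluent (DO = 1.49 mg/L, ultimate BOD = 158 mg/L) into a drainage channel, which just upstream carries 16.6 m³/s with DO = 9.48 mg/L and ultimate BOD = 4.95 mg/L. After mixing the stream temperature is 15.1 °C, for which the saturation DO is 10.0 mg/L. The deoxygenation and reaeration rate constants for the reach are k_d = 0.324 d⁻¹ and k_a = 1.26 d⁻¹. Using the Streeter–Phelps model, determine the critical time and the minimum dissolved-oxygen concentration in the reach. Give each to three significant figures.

t_c ≈ 1.25 d; minimum DO ≈ 3.55 mg/L

Mixed DO = (16.6×9.48 + 4.50×1.49)/(16.6+4.50) = 164.1/21.10 = 7.776 mg/L.
Mixed L₀ = (16.6×4.95 + 4.50×158)/(21.10) = 793.2/21.10 = 37.59 mg/L.
Initial deficit D₀ = C_s − DO₀ = 10.0 − 7.776 = 2.224 mg/L.
t_c = (1/0.9360) ln[(1.26/0.324)(1 − 2.224×0.9360/(0.324×37.59))] = 1.068 × ln(3.224) = 1.251 d.
D_c = (0.324/1.26) × 37.59 × e^(−0.324×1.251) = 0.2571 × 37.59 × 0.6668 = 6.446 mg/L.
Minimum DO = 10.0 − 6.446 = 3.554 mg/L.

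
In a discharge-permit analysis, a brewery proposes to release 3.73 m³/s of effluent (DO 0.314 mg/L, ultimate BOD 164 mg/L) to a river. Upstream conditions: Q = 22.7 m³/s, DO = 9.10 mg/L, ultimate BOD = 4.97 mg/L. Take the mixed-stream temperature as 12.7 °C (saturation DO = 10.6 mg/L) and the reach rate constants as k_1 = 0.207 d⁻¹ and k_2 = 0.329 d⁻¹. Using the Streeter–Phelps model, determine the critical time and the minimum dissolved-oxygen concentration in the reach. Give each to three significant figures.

Mixed DO = (22.7×9.10 + 3.73×0.314)/(22.7+3.73) = 207.7/26.43 = 7.860 mg/L.
Mixed L₀ = (22.7×4.97 + 3.73×164)/(26.43) = 724.5/26.43 = 27.41 mg/L.
Initial deficit D₀ = C_s − DO₀ = 10.6 − 7.860 = 2.740 mg/L.
t_c = (1/0.1220) ln[(0.329/0.207)(1 − 2.740×0.1220/(0.207×27.41))] = 8.197 × ln(1.496) = 3.300 d.
D_c = (0.207/0.329) × 27.41 × e^(−0.207×3.300) = 0.6292 × 27.41 × 0.5050 = 8.711 mg/L.
Minimum DO = 10.6 − 8.711 = 1.889 mg/L.

t_c ≈ 3.30 d; minimum DO ≈ 1.89 mg/L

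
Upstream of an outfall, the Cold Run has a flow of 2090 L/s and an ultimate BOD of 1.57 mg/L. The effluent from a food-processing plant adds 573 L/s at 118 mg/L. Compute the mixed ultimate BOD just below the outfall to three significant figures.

Flow-weighted mixing: C = (Q_r C_r + Q_w C_w)/(Q_r + Q_w)
= (2090×1.57 + 573×118)/(2090 + 573) = 70900/2663 = 26.62 mg/L.

26.6 mg/L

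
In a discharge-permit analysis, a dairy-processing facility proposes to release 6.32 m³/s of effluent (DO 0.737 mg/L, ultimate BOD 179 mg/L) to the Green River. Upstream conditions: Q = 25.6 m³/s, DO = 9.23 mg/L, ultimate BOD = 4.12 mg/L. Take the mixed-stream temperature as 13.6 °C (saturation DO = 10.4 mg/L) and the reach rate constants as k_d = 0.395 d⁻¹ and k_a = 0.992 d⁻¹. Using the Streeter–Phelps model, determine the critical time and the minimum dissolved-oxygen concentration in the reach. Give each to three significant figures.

t_c ≈ 1.34 d; minimum DO ≈ 1.33 mg/L

Mixed DO = (25.6×9.23 + 6.32×0.737)/(25.6+6.32) = 240.9/31.92 = 7.548 mg/L.
Mixed L₀ = (25.6×4.12 + 6.32×179)/(31.92) = 1237/31.92 = 38.75 mg/L.
Initial deficit D₀ = C_s − DO₀ = 10.4 − 7.548 = 2.852 mg/L.
t_c = (1/0.5970) ln[(0.992/0.395)(1 − 2.852×0.5970/(0.395×38.75))] = 1.675 × ln(2.232) = 1.345 d.
D_c = (0.395/0.992) × 38.75 × e^(−0.395×1.345) = 0.3982 × 38.75 × 0.5879 = 9.070 mg/L.
Minimum DO = 10.4 − 9.070 = 1.330 mg/L.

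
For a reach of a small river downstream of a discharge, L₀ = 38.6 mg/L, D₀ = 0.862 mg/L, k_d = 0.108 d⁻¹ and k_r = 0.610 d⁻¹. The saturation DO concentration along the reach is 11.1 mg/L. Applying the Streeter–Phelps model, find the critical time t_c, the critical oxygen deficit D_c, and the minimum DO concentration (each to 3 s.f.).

At the critical point dD/dt = 0, so k_d L₀ e^(−k_d t) = k_r D. Substituting D(t) from the Streeter–Phelps equation and solving for t gives
t_c = ln[(k_r/k_d)(1 − D₀(k_r−k_d)/(k_d L₀))] / (k_r−k_d).
Here k_r−k_d = 0.5020 d⁻¹ and 1 − D₀(k_r−k_d)/(k_d L₀) = 1 − 0.862×0.5020/(0.108×38.6) = 0.8962, so
t_c = ln(5.648 × 0.8962) / 0.5020 = 1.622 / 0.5020 = 3.231 d.
L(t_c) = L₀ e^(−k_d t_c) = 38.6 × 0.7055 = 27.23 mg/L, and at the critical point k_r D_c = k_d L, so D_c = (0.108/0.610) × 27.23 = 4.821 mg/L.
Minimum DO = C_s − D_c = 11.1 − 4.821 = 6.279 mg/L.

t_c ≈ 3.23 d; D_c ≈ 4.82 mg/L; min DO ≈ 6.28 mg/L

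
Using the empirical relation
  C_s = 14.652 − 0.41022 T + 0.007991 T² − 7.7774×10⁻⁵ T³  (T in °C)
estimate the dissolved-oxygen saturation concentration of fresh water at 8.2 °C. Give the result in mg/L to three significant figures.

C_s = 14.652 − 0.41022×8.2 + 0.007991×8.2² − 7.7774×10⁻⁵×8.2³ = 11.78 mg/L.

C_s ≈ 11.8 mg/L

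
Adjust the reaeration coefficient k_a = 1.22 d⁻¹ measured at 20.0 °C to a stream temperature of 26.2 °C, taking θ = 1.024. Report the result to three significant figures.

k_a ≈ 1.41 d⁻¹

k_a(T₂) = k_a(T₁) · θ^(T₂−T₁) = 1.22 × 1.024^(26.2−20.0)
= 1.22 × 1.024^6.20 = 1.22 × 1.158 = 1.413 d⁻¹.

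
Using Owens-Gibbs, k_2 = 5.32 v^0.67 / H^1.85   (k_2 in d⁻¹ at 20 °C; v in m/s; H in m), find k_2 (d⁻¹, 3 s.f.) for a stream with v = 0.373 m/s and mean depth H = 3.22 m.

k_2 = 5.32 × 0.373^0.67 / 3.22^1.85 = 5.32 × 0.5165 / 8.700 = 0.3158 d⁻¹.

k_2 ≈ 0.316 d⁻¹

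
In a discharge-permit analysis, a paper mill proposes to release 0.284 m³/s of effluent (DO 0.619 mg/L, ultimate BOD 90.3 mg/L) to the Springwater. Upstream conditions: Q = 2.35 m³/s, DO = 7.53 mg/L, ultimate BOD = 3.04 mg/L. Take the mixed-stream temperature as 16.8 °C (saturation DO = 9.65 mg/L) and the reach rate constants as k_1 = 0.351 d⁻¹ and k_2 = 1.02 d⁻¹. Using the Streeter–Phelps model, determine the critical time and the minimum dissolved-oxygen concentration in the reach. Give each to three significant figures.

Mixed DO = (2.35×7.53 + 0.284×0.619)/(2.35+0.284) = 17.87/2.634 = 6.785 mg/L.
Mixed L₀ = (2.35×3.04 + 0.284×90.3)/(2.634) = 32.79/2.634 = 12.45 mg/L.
Initial deficit D₀ = C_s − DO₀ = 9.65 − 6.785 = 2.865 mg/L.
t_c = (1/0.6690) ln[(1.02/0.351)(1 − 2.865×0.6690/(0.351×12.45))] = 1.495 × ln(1.631) = 0.7314 d.
D_c = (0.351/1.02) × 12.45 × e^(−0.351×0.7314) = 0.3441 × 12.45 × 0.7736 = 3.314 mg/L.
Minimum DO = 9.65 − 3.314 = 6.336 mg/L.

t_c ≈ 0.731 d; minimum DO ≈ 6.34 mg/L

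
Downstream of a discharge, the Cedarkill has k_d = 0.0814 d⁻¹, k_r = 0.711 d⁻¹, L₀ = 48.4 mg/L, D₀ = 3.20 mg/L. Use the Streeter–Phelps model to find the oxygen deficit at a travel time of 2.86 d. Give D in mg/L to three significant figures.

k_d L₀/(k_r−k_d) = 0.0814×48.4/(0.711−0.0814) = 3.940/0.6296 = 6.258 mg/L.
e^(−k_d t) = e^(−0.0814×2.860) = 0.7923; e^(−k_r t) = e^(−0.711×2.860) = 0.1309.
D = 6.258 × (0.7923 − 0.1309) + 3.20 × 0.1309 = 4.139 + 0.4188 = 4.558 mg/L.

D ≈ 4.56 mg/L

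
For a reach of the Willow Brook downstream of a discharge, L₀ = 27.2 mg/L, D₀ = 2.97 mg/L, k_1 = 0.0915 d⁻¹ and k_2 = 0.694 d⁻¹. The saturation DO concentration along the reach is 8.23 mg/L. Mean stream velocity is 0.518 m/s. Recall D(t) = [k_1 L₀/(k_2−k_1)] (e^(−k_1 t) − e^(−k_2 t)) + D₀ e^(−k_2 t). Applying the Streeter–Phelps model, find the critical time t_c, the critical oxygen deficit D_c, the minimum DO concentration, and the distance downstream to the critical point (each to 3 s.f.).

t_c ≈ 1.26 d; D_c ≈ 3.20 mg/L; min DO ≈ 5.03 mg/L; x_c ≈ 56.2 km

t_c = [1/(k_2−k_1)] ln[(k_2/k_1)(1 − D₀(k_2−k_1)/(k_1 L₀))]
= [1/(0.694−0.0915)] ln[(0.694/0.0915)(1 − 2.97×0.6025/(0.0915×27.2))]
= (1/0.6025) ln[7.585 × 0.2810] = 1.660 × ln(2.131) = 1.660 × 0.7568 = 1.256 d.
D_c = (k_1/k_2) L₀ e^(−k_1 t_c) = (0.0915/0.694) × 27.2 × e^(−0.0915×1.256) = 0.1318 × 27.2 × 0.8914 = 3.197 mg/L.
Minimum DO = C_s − D_c = 8.23 − 3.197 = 5.033 mg/L.
x_c = v t_c = 0.518 m/s × 1.256 d × 86400 s/d = 56210 m ≈ 56.2 km.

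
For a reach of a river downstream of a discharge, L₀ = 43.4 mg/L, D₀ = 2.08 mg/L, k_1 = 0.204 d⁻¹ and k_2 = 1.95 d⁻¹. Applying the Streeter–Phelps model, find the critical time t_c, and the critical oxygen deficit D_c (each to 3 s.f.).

t_c ≈ 0.991 d; D_c ≈ 3.71 mg/L

At the critical point dD/dt = 0, so k_1 L₀ e^(−k_1 t) = k_2 D. Substituting D(t) from the Streeter–Phelps equation and solving for t gives
t_c = ln[(k_2/k_1)(1 − D₀(k_2−k_1)/(k_1 L₀))] / (k_2−k_1).
Here k_2−k_1 = 1.746 d⁻¹ and 1 − D₀(k_2−k_1)/(k_1 L₀) = 1 − 2.08×1.746/(0.204×43.4) = 0.5898, so
t_c = ln(9.559 × 0.5898) / 1.746 = 1.730 / 1.746 = 0.9906 d.
L(t_c) = L₀ e^(−k_1 t_c) = 43.4 × 0.8170 = 35.46 mg/L, and at the critical point k_2 D_c = k_1 L, so D_c = (0.204/1.95) × 35.46 = 3.710 mg/L.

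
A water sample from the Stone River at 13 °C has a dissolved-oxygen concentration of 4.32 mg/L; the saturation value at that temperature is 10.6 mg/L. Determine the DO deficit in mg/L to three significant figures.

D ≈ 6.28 mg/L

D = C_s − C = 10.6 − 4.32 = 6.28 mg/L.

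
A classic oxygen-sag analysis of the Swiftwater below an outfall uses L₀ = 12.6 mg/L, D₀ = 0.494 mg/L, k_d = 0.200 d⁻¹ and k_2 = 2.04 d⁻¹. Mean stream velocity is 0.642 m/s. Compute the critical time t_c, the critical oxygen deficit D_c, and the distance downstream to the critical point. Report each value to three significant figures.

t_c ≈ 1.02 d; D_c ≈ 1.01 mg/L; x_c ≈ 56.5 km

At the critical point dD/dt = 0, so k_d L₀ e^(−k_d t) = k_2 D. Substituting D(t) from the Streeter–Phelps equation and solving for t gives
t_c = ln[(k_2/k_d)(1 − D₀(k_2−k_d)/(k_d L₀))] / (k_2−k_d).
Here k_2−k_d = 1.840 d⁻¹ and 1 − D₀(k_2−k_d)/(k_d L₀) = 1 − 0.494×1.840/(0.200×12.6) = 0.6393, so
t_c = ln(10.20 × 0.6393) / 1.840 = 1.875 / 1.840 = 1.019 d.
D_c = (k_d/k_2) L₀ e^(−k_d t_c) = (0.200/2.04) × 12.6 × e^(−0.200×1.019) = 0.09804 × 12.6 × 0.8156 = 1.008 mg/L.
x_c = v t_c = 0.642 m/s × 1.019 d × 86400 s/d = 56520 m ≈ 56.5 km.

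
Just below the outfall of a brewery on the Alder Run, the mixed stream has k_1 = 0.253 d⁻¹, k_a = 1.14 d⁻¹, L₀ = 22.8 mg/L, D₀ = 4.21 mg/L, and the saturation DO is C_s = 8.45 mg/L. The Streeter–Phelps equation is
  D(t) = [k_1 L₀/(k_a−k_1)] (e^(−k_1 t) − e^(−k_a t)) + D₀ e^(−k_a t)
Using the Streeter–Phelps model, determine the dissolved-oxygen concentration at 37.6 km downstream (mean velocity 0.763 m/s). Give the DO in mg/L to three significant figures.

Travel time t = x/v = 37.6 km / (0.763 m/s) = 37600 m / 0.763 m/s = 49280 s = 0.5704 d.
k_1 L₀/(k_a−k_1) = 0.253×22.8/(1.14−0.253) = 5.768/0.8870 = 6.503 mg/L.
e^(−k_1 t) = e^(−0.253×0.5704) = 0.8656; e^(−k_a t) = e^(−1.14×0.5704) = 0.5219.
D = 6.503 × (0.8656 − 0.5219) + 4.21 × 0.5219 = 2.235 + 2.197 = 4.432 mg/L.
DO = C_s − D = 8.45 − 4.432 = 4.018 mg/L.

DO ≈ 4.02 mg/L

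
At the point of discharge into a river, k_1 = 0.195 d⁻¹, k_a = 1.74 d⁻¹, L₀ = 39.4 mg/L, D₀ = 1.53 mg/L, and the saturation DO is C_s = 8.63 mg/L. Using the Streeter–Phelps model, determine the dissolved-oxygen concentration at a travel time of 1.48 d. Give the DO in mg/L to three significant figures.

k_1 L₀/(k_a−k_1) = 0.195×39.4/(1.74−0.195) = 7.683/1.545 = 4.973 mg/L.
e^(−k_1 t) = e^(−0.195×1.480) = 0.7493; e^(−k_a t) = e^(−1.74×1.480) = 0.07614.
D = 4.973 × (0.7493 − 0.07614) + 1.53 × 0.07614 = 3.348 + 0.1165 = 3.464 mg/L.
DO = C_s − D = 8.63 − 3.464 = 5.166 mg/L.

DO ≈ 5.17 mg/L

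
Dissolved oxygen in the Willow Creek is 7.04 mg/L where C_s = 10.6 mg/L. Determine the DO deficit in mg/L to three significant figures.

D ≈ 3.56 mg/L

D = C_s − C = 10.6 − 7.04 = 3.56 mg/L.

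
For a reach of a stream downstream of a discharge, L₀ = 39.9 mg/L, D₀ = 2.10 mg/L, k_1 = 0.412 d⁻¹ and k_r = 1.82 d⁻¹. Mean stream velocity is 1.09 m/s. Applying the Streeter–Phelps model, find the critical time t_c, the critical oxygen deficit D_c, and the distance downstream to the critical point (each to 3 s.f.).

t_c = [1/(k_r−k_1)] ln[(k_r/k_1)(1 − D₀(k_r−k_1)/(k_1 L₀))]
= [1/(1.82−0.412)] ln[(1.82/0.412)(1 − 2.10×1.408/(0.412×39.9))]
= (1/1.408) ln[4.417 × 0.8201] = 0.7102 × ln(3.623) = 0.7102 × 1.287 = 0.9143 d.
L(t_c) = L₀ e^(−k_1 t_c) = 39.9 × 0.6861 = 27.38 mg/L, and at the critical point k_r D_c = k_1 L, so D_c = (0.412/1.82) × 27.38 = 6.197 mg/L.
x_c = v t_c = 1.09 m/s × 0.9143 d × 86400 s/d = 86100 m ≈ 86.1 km.

t_c ≈ 0.914 d; D_c ≈ 6.20 mg/L; x_c ≈ 86.1 km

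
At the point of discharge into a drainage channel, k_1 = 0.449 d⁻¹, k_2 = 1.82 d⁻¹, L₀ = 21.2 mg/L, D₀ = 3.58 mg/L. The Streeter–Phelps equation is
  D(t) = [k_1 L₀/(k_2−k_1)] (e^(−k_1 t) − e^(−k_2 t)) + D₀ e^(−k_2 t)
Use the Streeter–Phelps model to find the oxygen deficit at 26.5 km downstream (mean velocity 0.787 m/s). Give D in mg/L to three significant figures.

D ≈ 4.17 mg/L

Travel time t = x/v = 26.5 km / (0.787 m/s) = 26500 m / 0.787 m/s = 33670 s = 0.3897 d.
k_1 L₀/(k_2−k_1) = 0.449×21.2/(1.82−0.449) = 9.519/1.371 = 6.943 mg/L.
e^(−k_1 t) = e^(−0.449×0.3897) = 0.8395; e^(−k_2 t) = e^(−1.82×0.3897) = 0.4920.
D = 6.943 × (0.8395 − 0.4920) + 3.58 × 0.4920 = 2.413 + 1.761 = 4.174 mg/L.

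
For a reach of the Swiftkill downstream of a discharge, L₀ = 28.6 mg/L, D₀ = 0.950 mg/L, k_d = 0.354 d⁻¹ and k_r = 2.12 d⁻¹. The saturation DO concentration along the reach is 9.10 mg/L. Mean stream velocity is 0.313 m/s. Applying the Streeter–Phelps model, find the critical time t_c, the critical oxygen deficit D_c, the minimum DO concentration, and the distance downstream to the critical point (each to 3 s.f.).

With k_r/k_d = 5.989 and 1 − D₀(k_r−k_d)/(k_d L₀) = 0.8343,
t_c = ln(5.989 × 0.8343) / (2.12 − 0.354) = ln(4.996) / 1.766 = 1.609/1.766 = 0.9109 d.
L(t_c) = L₀ e^(−k_d t_c) = 28.6 × 0.7244 = 20.72 mg/L, and at the critical point k_r D_c = k_d L, so D_c = (0.354/2.12) × 20.72 = 3.459 mg/L.
Minimum DO = C_s − D_c = 9.10 − 3.459 = 5.641 mg/L.
x_c = v t_c = 0.313 m/s × 0.9109 d × 86400 s/d = 24630 m ≈ 24.6 km.

t_c ≈ 0.911 d; D_c ≈ 3.46 mg/L; min DO ≈ 5.64 mg/L; x_c ≈ 24.6 km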